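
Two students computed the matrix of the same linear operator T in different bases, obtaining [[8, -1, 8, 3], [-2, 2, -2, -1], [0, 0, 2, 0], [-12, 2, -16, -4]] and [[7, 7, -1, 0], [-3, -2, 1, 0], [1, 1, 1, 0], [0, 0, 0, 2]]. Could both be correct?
Yes.

Two matrices over a field are similar if and only if they have the same invariant factors.

Both A and B have characteristic polynomial (x - 2)^4 and minimal polynomial (x - 2)^3. Computing further, both have invariant factors x - 2, (x - 2)^3. Hence A and B are similar.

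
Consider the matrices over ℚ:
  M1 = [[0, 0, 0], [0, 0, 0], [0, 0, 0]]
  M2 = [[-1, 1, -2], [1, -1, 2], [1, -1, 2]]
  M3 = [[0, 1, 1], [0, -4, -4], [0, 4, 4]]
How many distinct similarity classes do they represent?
2 classes: {M1}, {M2, M3}

Characteristic polynomials: χ_{M1} = x^3, χ_{M2} = x^3, χ_{M3} = x^3.

{M1}: invariant factors x, x, x.

{M2, M3}: invariant factors x, x^2.

Matrices are similar if and only if their invariant-factor lists agree; the partition into similarity classes is {M1}, {M2, M3}.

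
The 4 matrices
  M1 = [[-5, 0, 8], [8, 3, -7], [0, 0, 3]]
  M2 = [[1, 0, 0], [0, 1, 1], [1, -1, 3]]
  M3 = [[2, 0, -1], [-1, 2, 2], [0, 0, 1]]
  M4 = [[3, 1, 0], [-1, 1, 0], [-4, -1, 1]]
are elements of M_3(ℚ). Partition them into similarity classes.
Characteristic polynomials: χ_{M1} = (x - 3)^2(x + 5), χ_{M2} = (x - 2)^2(x - 1), χ_{M3} = (x - 2)^2(x - 1), χ_{M4} = (x - 2)^2(x - 1).

{M1}: invariant factors (x - 3)^2(x + 5).

{M2, M3, M4}: invariant factors (x - 2)^2(x - 1).

Matrices are similar if and only if their invariant-factor lists agree; the partition into similarity classes is {M1}, {M2, M3, M4}.

2 classes: {M1}, {M2, M3, M4}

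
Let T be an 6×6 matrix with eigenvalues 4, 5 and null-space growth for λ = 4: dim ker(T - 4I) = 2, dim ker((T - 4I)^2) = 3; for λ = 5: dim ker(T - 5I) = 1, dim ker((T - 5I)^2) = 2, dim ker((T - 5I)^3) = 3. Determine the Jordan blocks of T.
Jordan blocks: (4, 2), (4, 1), (5, 3)

λ = 4: successive nullity increments [2, 1] count blocks of size ≥ k; block sizes are [2, 1].
λ = 5: successive nullity increments [1, 1, 1] count blocks of size ≥ k; block sizes are [3].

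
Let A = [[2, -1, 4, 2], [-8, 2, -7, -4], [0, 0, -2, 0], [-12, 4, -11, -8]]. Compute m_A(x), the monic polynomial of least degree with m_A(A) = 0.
m_A(x) = x(x + 2)^3

The characteristic polynomial factors as x(x + 2)^3. The minimal polynomial is ∏(x - λ)^{k_λ} where k_λ is the size of the largest Jordan block at λ.

For λ = -2: rank(A + 2I) = 3, and the largest Jordan block has size 3 (the smallest k with rank((A + 2I)^k) = rank((A + 2I)^(k+1))).
For λ = 0: rank(A) = 3, and the largest Jordan block has size 1 (the smallest k with rank(A^k) = rank(A^(k+1))).

So m_A(x) = x(x + 2)^3.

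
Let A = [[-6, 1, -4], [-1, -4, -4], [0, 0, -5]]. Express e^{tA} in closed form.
e^{tA} = [[(1 - t)*e^{-5*t}, t*e^{-5*t}, -4*t*e^{-5*t}], [-t*e^{-5*t}, (t + 1)*e^{-5*t}, -4*t*e^{-5*t}], [0, 0, e^{-5*t}]]

A has Jordan form J = [[-5, 1, 0], [0, -5, 0], [0, 0, -5]] with A = PJP^{-1}, so e^{tA} = P e^{tJ} P^{-1}.

For a Jordan block J_k(λ), e^{tJ_k(λ)} = e^{λt} · (I + tN + t^2 N^2/2! + ... + t^{k-1} N^{k-1}/(k-1)!) where N is the nilpotent superdiagonal part.

Assembling the blocks and conjugating back gives the entries of e^{tA} as shown above.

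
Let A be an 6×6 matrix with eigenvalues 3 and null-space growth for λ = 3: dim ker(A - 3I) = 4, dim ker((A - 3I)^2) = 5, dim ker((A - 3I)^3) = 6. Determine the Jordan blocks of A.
λ = 3: successive nullity increments [4, 1, 1] count blocks of size ≥ k; block sizes are [3, 1, 1, 1].

Jordan blocks: (3, 3), (3, 1), (3, 1), (3, 1)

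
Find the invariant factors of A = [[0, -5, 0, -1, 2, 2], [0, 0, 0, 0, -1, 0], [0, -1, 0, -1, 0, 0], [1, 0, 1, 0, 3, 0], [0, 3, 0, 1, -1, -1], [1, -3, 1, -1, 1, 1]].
The Jordan structure of A has elementary divisors x^3, x^3. Arranging the block sizes at each eigenvalue in decreasing order and taking row products gives the invariant factors.

Invariant factors (smallest first, each dividing the next): x^3, x^3.

Check: the last factor x^3 is the minimal polynomial, and the product x^6 is the characteristic polynomial.

x^3, x^3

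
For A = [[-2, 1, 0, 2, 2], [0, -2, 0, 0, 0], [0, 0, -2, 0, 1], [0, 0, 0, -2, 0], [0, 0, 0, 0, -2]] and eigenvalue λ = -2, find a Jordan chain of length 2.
We seek v_1 ∈ ker((A + 2I)^2) \ ker(A + 2I), then set v_{i+1} = (A + 2I) v_i.

One such chain is v_1 = [[1, 1, -1, 0, 0]]^T, v_2 = [[1, 0, 0, 0, 0]]^T. Check: (A + 2I) v_2 = [[0, 0, 0, 0, 0]]^T = 0.

v_1 = [[1, 1, -1, 0, 0]]^T, v_2 = [[1, 0, 0, 0, 0]]^T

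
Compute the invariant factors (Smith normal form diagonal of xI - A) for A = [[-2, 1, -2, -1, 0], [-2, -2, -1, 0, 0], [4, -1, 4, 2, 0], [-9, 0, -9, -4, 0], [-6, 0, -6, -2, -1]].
x + 1, (x + 1)^2, (x + 1)^2

The Jordan structure of A has elementary divisors (x + 1)^2, (x + 1)^2, (x + 1). Arranging the block sizes at each eigenvalue in decreasing order and taking row products gives the invariant factors.

Invariant factors (smallest first, each dividing the next): x + 1, (x + 1)^2, (x + 1)^2.

Check: the last factor (x + 1)^2 is the minimal polynomial, and the product (x + 1)^5 is the characteristic polynomial.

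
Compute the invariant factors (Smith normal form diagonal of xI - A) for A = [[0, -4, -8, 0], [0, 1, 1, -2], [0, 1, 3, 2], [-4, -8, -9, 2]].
The Jordan structure of A has elementary divisors x, (x - 2)^3. Arranging the block sizes at each eigenvalue in decreasing order and taking row products gives the invariant factors.

Invariant factors (smallest first, each dividing the next): x(x - 2)^3.

Check: the last factor x(x - 2)^3 is the minimal polynomial, and the product x(x - 2)^3 is the characteristic polynomial.

x(x - 2)^3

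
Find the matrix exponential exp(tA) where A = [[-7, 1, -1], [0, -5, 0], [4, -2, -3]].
A has Jordan form J = [[-5, 1, 0], [0, -5, 0], [0, 0, -5]] with A = PJP^{-1}, so e^{tA} = P e^{tJ} P^{-1}.

For a Jordan block J_k(λ), e^{tJ_k(λ)} = e^{λt} · (I + tN + t^2 N^2/2! + ... + t^{k-1} N^{k-1}/(k-1)!) where N is the nilpotent superdiagonal part.

Assembling the blocks and conjugating back gives the entries of e^{tA} as shown above.

e^{tA} = [[(1 - 2*t)*e^{-5*t}, t*e^{-5*t}, -t*e^{-5*t}], [0, e^{-5*t}, 0], [4*t*e^{-5*t}, -2*t*e^{-5*t}, (2*t + 1)*e^{-5*t}]]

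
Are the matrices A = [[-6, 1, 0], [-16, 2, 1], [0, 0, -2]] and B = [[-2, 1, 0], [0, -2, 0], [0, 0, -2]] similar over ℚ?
Both have characteristic polynomial (x + 2)^3, but the minimal polynomial of A is (x + 2)^3 while the minimal polynomial of B is (x + 2)^2. The minimal polynomial is a similarity invariant, so A and B are not similar.

No.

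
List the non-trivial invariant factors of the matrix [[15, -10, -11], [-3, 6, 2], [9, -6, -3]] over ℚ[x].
The Jordan structure of A has elementary divisors (x - 6)^3. Arranging the block sizes at each eigenvalue in decreasing order and taking row products gives the invariant factors.

Invariant factors (smallest first, each dividing the next): (x - 6)^3.

Check: the last factor (x - 6)^3 is the minimal polynomial, and the product (x - 6)^3 is the characteristic polynomial.

(x - 6)^3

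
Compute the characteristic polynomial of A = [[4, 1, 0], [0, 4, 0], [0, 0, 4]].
xI - A = [[x - 4, -1, 0], [0, x - 4, 0], [0, 0, x - 4]].

Expanding det(xI - A) along the first row:
det(xI - A) = + (x - 4)·det([[x - 4, 0], [0, x - 4]]) - (-1)·det([[0, 0], [0, x - 4]]) + (0)·det([[0, x - 4], [0, 0]]).

Evaluating gives χ_A(x) = x^3 - 12x^2 + 48x - 64 = (x - 4)^3.

χ_A(x) = (x - 4)^3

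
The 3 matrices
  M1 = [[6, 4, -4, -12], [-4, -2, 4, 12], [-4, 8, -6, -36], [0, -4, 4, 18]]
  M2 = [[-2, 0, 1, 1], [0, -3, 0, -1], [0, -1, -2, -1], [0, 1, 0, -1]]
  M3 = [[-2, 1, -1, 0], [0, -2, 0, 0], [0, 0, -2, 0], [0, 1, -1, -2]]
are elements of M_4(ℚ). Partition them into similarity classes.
Characteristic polynomials: χ_{M1} = (x - 6)^2(x - 2)^2, χ_{M2} = (x + 2)^4, χ_{M3} = (x + 2)^4.

{M1}: invariant factors (x - 6)(x - 2), (x - 6)(x - 2).

{M2}: invariant factors (x + 2)^2, (x + 2)^2.

{M3}: invariant factors x + 2, x + 2, (x + 2)^2.

Matrices are similar if and only if their invariant-factor lists agree; the partition into similarity classes is {M1}, {M2}, {M3}.

3 classes: {M1}, {M2}, {M3}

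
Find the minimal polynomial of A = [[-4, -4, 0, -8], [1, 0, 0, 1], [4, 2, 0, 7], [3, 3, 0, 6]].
The characteristic polynomial factors as x^2(x - 1)^2. The minimal polynomial is ∏(x - λ)^{k_λ} where k_λ is the size of the largest Jordan block at λ.

For λ = 0: rank(A) = 3, and the largest Jordan block has size 2 (the smallest k with rank(A^k) = rank(A^(k+1))).
For λ = 1: rank(A - I) = 3, and the largest Jordan block has size 2 (the smallest k with rank((A - I)^k) = rank((A - I)^(k+1))).

So m_A(x) = x^2(x - 1)^2.

m_A(x) = x^2(x - 1)^2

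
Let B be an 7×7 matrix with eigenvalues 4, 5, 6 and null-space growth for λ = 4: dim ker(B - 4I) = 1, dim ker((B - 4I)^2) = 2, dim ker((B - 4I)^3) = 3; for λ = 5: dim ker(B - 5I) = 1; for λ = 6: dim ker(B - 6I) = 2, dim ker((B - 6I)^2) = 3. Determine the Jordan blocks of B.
Jordan blocks: (4, 3), (5, 1), (6, 2), (6, 1)

λ = 4: successive nullity increments [1, 1, 1] count blocks of size ≥ k; block sizes are [3].
λ = 5: successive nullity increments [1] count blocks of size ≥ k; block sizes are [1].
λ = 6: successive nullity increments [2, 1] count blocks of size ≥ k; block sizes are [2, 1].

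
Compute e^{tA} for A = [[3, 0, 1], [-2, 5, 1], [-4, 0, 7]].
A has Jordan form J = [[5, 1, 0], [0, 5, 0], [0, 0, 5]] with A = PJP^{-1}, so e^{tA} = P e^{tJ} P^{-1}.

For a Jordan block J_k(λ), e^{tJ_k(λ)} = e^{λt} · (I + tN + t^2 N^2/2! + ... + t^{k-1} N^{k-1}/(k-1)!) where N is the nilpotent superdiagonal part.

Assembling the blocks and conjugating back gives the entries of e^{tA} as shown above.

e^{tA} = [[(1 - 2*t)*e^{5*t}, 0, t*e^{5*t}], [-2*t*e^{5*t}, e^{5*t}, t*e^{5*t}], [-4*t*e^{5*t}, 0, (2*t + 1)*e^{5*t}]]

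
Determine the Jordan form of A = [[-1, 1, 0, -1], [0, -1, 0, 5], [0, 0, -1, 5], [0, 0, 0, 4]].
J = [[-1, 1, 0, 0], [0, -1, 0, 0], [0, 0, -1, 0], [0, 0, 0, 4]]

The characteristic polynomial is det(xI - A) = (x - 4)(x + 1)^3, so the eigenvalues are -1 (algebraic multiplicity 3), 4 (algebraic multiplicity 1).

For λ = -1: rank(A + I) = 2, rank((A + I)^2) = 1. The eigenspace has dimension 4 - 2 = 2, so there are 2 Jordan blocks; the rank sequence gives block sizes [2, 1].

For λ = 4: algebraic multiplicity 1 gives one 1×1 block.

Assembling the blocks gives the Jordan form J above.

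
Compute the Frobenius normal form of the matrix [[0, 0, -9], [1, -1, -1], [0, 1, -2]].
R = [[0, 0, -9], [1, 0, -3], [0, 1, -3]]

The invariant factors of A (the non-unit diagonal entries of the Smith normal form of xI - A over ℚ[x]) are (x + 3)(x^2 + 3), each dividing the next. The characteristic polynomial is their product, (x + 3)(x^2 + 3).

The rational canonical form is the block-diagonal matrix of companion matrices C(f_i):
R = [[0, 0, -9], [1, 0, -3], [0, 1, -3]].

Note the characteristic polynomial does not split into linear factors over ℚ, so A has no Jordan form over ℚ; the rational canonical form exists over any field.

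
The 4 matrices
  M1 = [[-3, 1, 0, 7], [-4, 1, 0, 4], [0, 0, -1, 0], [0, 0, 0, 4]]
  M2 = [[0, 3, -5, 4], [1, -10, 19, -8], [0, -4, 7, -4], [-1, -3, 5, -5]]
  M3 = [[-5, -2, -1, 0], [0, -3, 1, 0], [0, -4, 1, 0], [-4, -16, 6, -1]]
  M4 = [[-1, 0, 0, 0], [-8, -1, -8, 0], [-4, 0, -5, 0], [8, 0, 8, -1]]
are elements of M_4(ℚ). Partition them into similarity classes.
Characteristic polynomials: χ_{M1} = (x - 4)(x + 1)^3, χ_{M2} = (x + 1)^3(x + 5), χ_{M3} = (x + 1)^3(x + 5), χ_{M4} = (x + 1)^3(x + 5).

{M1}: invariant factors x + 1, (x - 4)(x + 1)^2.

{M2, M3}: invariant factors x + 1, (x + 1)^2(x + 5).

{M4}: invariant factors x + 1, x + 1, (x + 1)(x + 5).

Matrices are similar if and only if their invariant-factor lists agree; the partition into similarity classes is {M1}, {M2, M3}, {M4}.

3 classes: {M1}, {M2, M3}, {M4}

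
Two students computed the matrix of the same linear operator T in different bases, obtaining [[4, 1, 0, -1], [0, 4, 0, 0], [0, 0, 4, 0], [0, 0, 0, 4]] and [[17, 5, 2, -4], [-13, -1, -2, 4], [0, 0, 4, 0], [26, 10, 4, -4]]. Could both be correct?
Two matrices over a field are similar if and only if they have the same invariant factors.

Both A and B have characteristic polynomial (x - 4)^4 and minimal polynomial (x - 4)^2. Computing further, both have invariant factors x - 4, x - 4, (x - 4)^2. Hence A and B are similar.

Yes.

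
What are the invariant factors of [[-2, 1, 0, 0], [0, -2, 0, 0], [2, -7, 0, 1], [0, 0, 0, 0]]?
x^2(x + 2)^2

The Jordan structure of A has elementary divisors (x + 2)^2, x^2. Arranging the block sizes at each eigenvalue in decreasing order and taking row products gives the invariant factors.

Invariant factors (smallest first, each dividing the next): x^2(x + 2)^2.

Check: the last factor x^2(x + 2)^2 is the minimal polynomial, and the product x^2(x + 2)^2 is the characteristic polynomial.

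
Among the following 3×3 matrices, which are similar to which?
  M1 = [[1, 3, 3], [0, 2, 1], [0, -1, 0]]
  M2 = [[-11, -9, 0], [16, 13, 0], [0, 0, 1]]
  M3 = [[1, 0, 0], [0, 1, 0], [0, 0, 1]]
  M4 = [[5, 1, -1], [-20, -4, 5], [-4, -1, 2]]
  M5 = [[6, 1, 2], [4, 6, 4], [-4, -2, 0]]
3 classes: {M1, M2, M4}, {M3}, {M5}

Characteristic polynomials: χ_{M1} = (x - 1)^3, χ_{M2} = (x - 1)^3, χ_{M3} = (x - 1)^3, χ_{M4} = (x - 1)^3, χ_{M5} = (x - 4)^3.

{M1, M2, M4}: invariant factors x - 1, (x - 1)^2.

{M3}: invariant factors x - 1, x - 1, x - 1.

{M5}: invariant factors x - 4, (x - 4)^2.

Matrices are similar if and only if their invariant-factor lists agree; the partition into similarity classes is {M1, M2, M4}, {M3}, {M5}.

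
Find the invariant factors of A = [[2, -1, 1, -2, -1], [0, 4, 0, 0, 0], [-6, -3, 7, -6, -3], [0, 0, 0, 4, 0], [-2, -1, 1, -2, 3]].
The Jordan structure of A has elementary divisors (x - 4)^2, (x - 4), (x - 4), (x - 4). Arranging the block sizes at each eigenvalue in decreasing order and taking row products gives the invariant factors.

Invariant factors (smallest first, each dividing the next): x - 4, x - 4, x - 4, (x - 4)^2.

Check: the last factor (x - 4)^2 is the minimal polynomial, and the product (x - 4)^5 is the characteristic polynomial.

x - 4, x - 4, x - 4, (x - 4)^2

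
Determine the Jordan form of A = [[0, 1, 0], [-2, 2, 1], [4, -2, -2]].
J = [[0, 1, 0], [0, 0, 1], [0, 0, 0]]

The characteristic polynomial is det(xI - A) = x^3, so the eigenvalues are 0 (algebraic multiplicity 3).

For λ = 0: rank(A) = 2, rank(A^2) = 1, rank(A^3) = 0. The eigenspace has dimension 3 - 2 = 1, so there is 1 Jordan block; the rank sequence gives block sizes [3].

Assembling the blocks gives the Jordan form J above.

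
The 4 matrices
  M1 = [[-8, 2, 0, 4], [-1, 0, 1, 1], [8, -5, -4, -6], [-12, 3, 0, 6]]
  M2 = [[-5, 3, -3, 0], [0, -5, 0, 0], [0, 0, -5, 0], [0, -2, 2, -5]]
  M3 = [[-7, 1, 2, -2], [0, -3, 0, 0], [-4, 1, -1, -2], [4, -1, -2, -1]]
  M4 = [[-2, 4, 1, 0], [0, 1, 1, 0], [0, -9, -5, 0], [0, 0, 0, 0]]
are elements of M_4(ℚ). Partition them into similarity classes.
3 classes: {M1, M4}, {M2}, {M3}

Characteristic polynomials: χ_{M1} = x(x + 2)^3, χ_{M2} = (x + 5)^4, χ_{M3} = (x + 3)^4, χ_{M4} = x(x + 2)^3.

{M1, M4}: invariant factors x(x + 2)^3.

{M2}: invariant factors x + 5, x + 5, (x + 5)^2.

{M3}: invariant factors x + 3, x + 3, (x + 3)^2.

Matrices are similar if and only if their invariant-factor lists agree; the partition into similarity classes is {M1, M4}, {M2}, {M3}.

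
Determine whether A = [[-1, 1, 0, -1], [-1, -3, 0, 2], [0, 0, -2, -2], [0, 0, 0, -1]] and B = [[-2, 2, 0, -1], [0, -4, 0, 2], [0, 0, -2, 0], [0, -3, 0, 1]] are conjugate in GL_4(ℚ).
Two matrices over a field are similar if and only if they have the same invariant factors.

Both A and B have characteristic polynomial (x + 1)(x + 2)^3 and minimal polynomial (x + 1)(x + 2)^2. Computing further, both have invariant factors x + 2, (x + 1)(x + 2)^2. Hence A and B are similar.

Yes.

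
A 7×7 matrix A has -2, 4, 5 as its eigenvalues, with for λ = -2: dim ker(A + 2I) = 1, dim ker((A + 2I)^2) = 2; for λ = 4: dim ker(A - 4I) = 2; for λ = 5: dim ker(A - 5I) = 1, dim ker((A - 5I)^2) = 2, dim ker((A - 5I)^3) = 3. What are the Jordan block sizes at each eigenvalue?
Jordan blocks: (-2, 2), (4, 1), (4, 1), (5, 3)

λ = -2: successive nullity increments [1, 1] count blocks of size ≥ k; block sizes are [2].
λ = 4: successive nullity increments [2] count blocks of size ≥ k; block sizes are [1, 1].
λ = 5: successive nullity increments [1, 1, 1] count blocks of size ≥ k; block sizes are [3].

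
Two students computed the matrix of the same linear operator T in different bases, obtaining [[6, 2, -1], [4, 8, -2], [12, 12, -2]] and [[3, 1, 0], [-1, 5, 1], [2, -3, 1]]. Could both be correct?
trace(A) = 12 but trace(B) = 9. The trace is a similarity invariant, so A and B are not similar.

No.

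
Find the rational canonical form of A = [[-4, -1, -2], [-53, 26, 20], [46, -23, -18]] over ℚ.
The invariant factors of A (the non-unit diagonal entries of the Smith normal form of xI - A over ℚ[x]) are (x - 5)(x^2 + x + 4), each dividing the next. The characteristic polynomial is their product, (x - 5)(x^2 + x + 4).

The rational canonical form is the block-diagonal matrix of companion matrices C(f_i):
R = [[0, 0, 20], [1, 0, 1], [0, 1, 4]].

Note the characteristic polynomial does not split into linear factors over ℚ, so A has no Jordan form over ℚ; the rational canonical form exists over any field.

R = [[0, 0, 20], [1, 0, 1], [0, 1, 4]]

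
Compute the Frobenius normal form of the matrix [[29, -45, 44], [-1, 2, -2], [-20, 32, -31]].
R = [[0, 0, 5], [1, 0, 4], [0, 1, 0]]

The invariant factors of A (the non-unit diagonal entries of the Smith normal form of xI - A over ℚ[x]) are x^3 - 4x - 5, each dividing the next. The characteristic polynomial is their product, x^3 - 4x - 5.

The rational canonical form is the block-diagonal matrix of companion matrices C(f_i):
R = [[0, 0, 5], [1, 0, 4], [0, 1, 0]].

Note the characteristic polynomial does not split into linear factors over ℚ, so A has no Jordan form over ℚ; the rational canonical form exists over any field.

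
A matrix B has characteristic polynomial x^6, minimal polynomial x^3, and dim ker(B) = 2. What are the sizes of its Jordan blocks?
λ = 0: algebraic multiplicity 6 (exponent in χ_B), largest block size 3 (exponent in m_B), 2 blocks (geometric multiplicity). These force block sizes [3, 3].

Jordan blocks: (0, 3), (0, 3)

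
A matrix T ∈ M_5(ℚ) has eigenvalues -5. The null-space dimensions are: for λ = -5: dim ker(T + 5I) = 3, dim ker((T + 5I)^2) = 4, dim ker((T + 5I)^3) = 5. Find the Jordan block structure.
Jordan blocks: (-5, 3), (-5, 1), (-5, 1)

λ = -5: successive nullity increments [3, 1, 1] count blocks of size ≥ k; block sizes are [3, 1, 1].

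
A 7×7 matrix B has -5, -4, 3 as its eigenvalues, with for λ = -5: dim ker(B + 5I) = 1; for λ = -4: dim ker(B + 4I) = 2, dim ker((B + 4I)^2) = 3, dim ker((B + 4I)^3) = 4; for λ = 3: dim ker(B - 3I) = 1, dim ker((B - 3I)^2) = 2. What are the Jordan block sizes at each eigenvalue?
λ = -5: successive nullity increments [1] count blocks of size ≥ k; block sizes are [1].
λ = -4: successive nullity increments [2, 1, 1] count blocks of size ≥ k; block sizes are [3, 1].
λ = 3: successive nullity increments [1, 1] count blocks of size ≥ k; block sizes are [2].

Jordan blocks: (-5, 1), (-4, 3), (-4, 1), (3, 2)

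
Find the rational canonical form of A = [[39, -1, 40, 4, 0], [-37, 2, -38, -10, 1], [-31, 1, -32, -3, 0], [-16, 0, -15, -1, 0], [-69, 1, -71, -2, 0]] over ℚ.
The invariant factors of A (the non-unit diagonal entries of the Smith normal form of xI - A over ℚ[x]) are (x - 3)^3(x - 1)(x + 2), each dividing the next. The characteristic polynomial is their product, (x - 3)^3(x - 1)(x + 2).

The rational canonical form is the block-diagonal matrix of companion matrices C(f_i):
R = [[0, 0, 0, 0, -54], [1, 0, 0, 0, 81], [0, 1, 0, 0, -18], [0, 0, 1, 0, -16], [0, 0, 0, 1, 8]].

R = [[0, 0, 0, 0, -54], [1, 0, 0, 0, 81], [0, 1, 0, 0, -18], [0, 0, 1, 0, -16], [0, 0, 0, 1, 8]]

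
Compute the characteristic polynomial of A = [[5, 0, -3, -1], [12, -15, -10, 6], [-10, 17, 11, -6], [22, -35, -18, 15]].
xI - A = [[x - 5, 0, 3, 1], [-12, x + 15, 10, -6], [10, -17, x - 11, 6], [-22, 35, 18, x - 15]].

Expanding det(xI - A) along the first row:
det(xI - A) = + (x - 5)·det([[x + 15, 10, -6], [-17, x - 11, 6], [35, 18, x - 15]]) - (0)·det([[-12, 10, -6], [10, x - 11, 6], [-22, 18, x - 15]]) + (3)·det([[-12, x + 15, -6], [10, -17, 6], [-22, 35, x - 15]]) - (1)·det([[-12, x + 15, 10], [10, -17, x - 11], [-22, 35, 18]]).

Evaluating gives χ_A(x) = x^4 - 16x^3 + 94x^2 - 240x + 225 = (x - 5)^2(x - 3)^2.

χ_A(x) = (x - 5)^2(x - 3)^2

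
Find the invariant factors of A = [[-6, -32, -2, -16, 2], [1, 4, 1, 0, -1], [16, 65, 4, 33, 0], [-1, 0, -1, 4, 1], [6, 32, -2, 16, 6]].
x - 4, (x - 4)^3(x + 4)

The Jordan structure of A has elementary divisors (x + 4), (x - 4)^3, (x - 4). Arranging the block sizes at each eigenvalue in decreasing order and taking row products gives the invariant factors.

Invariant factors (smallest first, each dividing the next): x - 4, (x - 4)^3(x + 4).

Check: the last factor (x - 4)^3(x + 4) is the minimal polynomial, and the product (x - 4)^4(x + 4) is the characteristic polynomial.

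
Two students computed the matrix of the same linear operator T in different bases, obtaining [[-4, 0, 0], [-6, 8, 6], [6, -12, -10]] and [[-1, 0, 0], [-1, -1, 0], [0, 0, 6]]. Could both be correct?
No.

trace(A) = -6 but trace(B) = 4. The trace is a similarity invariant, so A and B are not similar.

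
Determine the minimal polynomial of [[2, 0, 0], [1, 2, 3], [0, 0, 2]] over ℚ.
m_A(x) = (x - 2)^2

The characteristic polynomial factors as (x - 2)^3. The minimal polynomial is ∏(x - λ)^{k_λ} where k_λ is the size of the largest Jordan block at λ.

For λ = 2: rank(A - 2I) = 1, and the largest Jordan block has size 2 (the smallest k with rank((A - 2I)^k) = rank((A - 2I)^(k+1))).

So m_A(x) = (x - 2)^2.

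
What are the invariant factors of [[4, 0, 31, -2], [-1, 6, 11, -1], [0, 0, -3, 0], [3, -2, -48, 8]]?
(x - 6)^3(x + 3)

The Jordan structure of A has elementary divisors (x + 3), (x - 6)^3. Arranging the block sizes at each eigenvalue in decreasing order and taking row products gives the invariant factors.

Invariant factors (smallest first, each dividing the next): (x - 6)^3(x + 3).

Check: the last factor (x - 6)^3(x + 3) is the minimal polynomial, and the product (x - 6)^3(x + 3) is the characteristic polynomial.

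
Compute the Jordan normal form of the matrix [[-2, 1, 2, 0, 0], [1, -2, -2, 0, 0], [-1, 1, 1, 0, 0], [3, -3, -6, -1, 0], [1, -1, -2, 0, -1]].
The characteristic polynomial is det(xI - A) = (x + 1)^5, so the eigenvalues are -1 (algebraic multiplicity 5).

For λ = -1: rank(A + I) = 1, rank((A + I)^2) = 0. The eigenspace has dimension 5 - 1 = 4, so there are 4 Jordan blocks; the rank sequence gives block sizes [2, 1, 1, 1].

Assembling the blocks gives the Jordan form J above.

J = [[-1, 1, 0, 0, 0], [0, -1, 0, 0, 0], [0, 0, -1, 0, 0], [0, 0, 0, -1, 0], [0, 0, 0, 0, -1]]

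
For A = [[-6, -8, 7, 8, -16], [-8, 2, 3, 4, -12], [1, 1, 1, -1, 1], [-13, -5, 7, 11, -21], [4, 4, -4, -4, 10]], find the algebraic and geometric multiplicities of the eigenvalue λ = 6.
algebraic multiplicity 2, geometric multiplicity 2

The characteristic polynomial is (x - 6)^2(x - 2)^3, so the factor x - 6 appears with exponent 2: the algebraic multiplicity is 2.

rank(A - 6I) = 3, so the eigenspace has dimension 5 - 3 = 2: the geometric multiplicity is 2.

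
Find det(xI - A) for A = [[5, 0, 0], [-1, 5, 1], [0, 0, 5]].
xI - A = [[x - 5, 0, 0], [1, x - 5, -1], [0, 0, x - 5]].

Expanding det(xI - A) along the first row:
det(xI - A) = + (x - 5)·det([[x - 5, -1], [0, x - 5]]) - (0)·det([[1, -1], [0, x - 5]]) + (0)·det([[1, x - 5], [0, 0]]).

Evaluating gives χ_A(x) = x^3 - 15x^2 + 75x - 125 = (x - 5)^3.

χ_A(x) = (x - 5)^3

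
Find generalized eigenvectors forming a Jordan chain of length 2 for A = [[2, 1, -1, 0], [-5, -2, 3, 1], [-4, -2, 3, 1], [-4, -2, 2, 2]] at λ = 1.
We seek v_1 ∈ ker((A - I)^2) \ ker(A - I), then set v_{i+1} = (A - I) v_i.

One such chain is v_1 = [[2, -3, 0, 0]]^T, v_2 = [[-1, -1, -2, -2]]^T. Check: (A - I) v_2 = [[0, 0, 0, 0]]^T = 0.

v_1 = [[2, -3, 0, 0]]^T, v_2 = [[-1, -1, -2, -2]]^T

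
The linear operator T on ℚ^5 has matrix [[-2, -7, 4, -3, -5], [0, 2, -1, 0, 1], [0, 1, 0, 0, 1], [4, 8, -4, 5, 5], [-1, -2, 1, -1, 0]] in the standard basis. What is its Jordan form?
J = [[1, 1, 0, 0, 0], [0, 1, 1, 0, 0], [0, 0, 1, 0, 0], [0, 0, 0, 1, 1], [0, 0, 0, 0, 1]]

The characteristic polynomial is det(xI - A) = (x - 1)^5, so the eigenvalues are 1 (algebraic multiplicity 5).

For λ = 1: rank(A - I) = 3, rank((A - I)^2) = 1, rank((A - I)^3) = 0. The eigenspace has dimension 5 - 3 = 2, so there are 2 Jordan blocks; the rank sequence gives block sizes [3, 2].

Assembling the blocks gives the Jordan form J above.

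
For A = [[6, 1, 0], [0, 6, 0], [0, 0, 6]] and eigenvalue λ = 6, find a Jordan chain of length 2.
We seek v_1 ∈ ker((A - 6I)^2) \ ker(A - 6I), then set v_{i+1} = (A - 6I) v_i.

One such chain is v_1 = [[-2, -1, 0]]^T, v_2 = [[-1, 0, 0]]^T. Check: (A - 6I) v_2 = [[0, 0, 0]]^T = 0.

v_1 = [[-2, -1, 0]]^T, v_2 = [[-1, 0, 0]]^T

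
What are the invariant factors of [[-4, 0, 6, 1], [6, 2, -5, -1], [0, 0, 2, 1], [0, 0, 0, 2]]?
(x - 2)^3(x + 4)

The Jordan structure of A has elementary divisors (x + 4), (x - 2)^3. Arranging the block sizes at each eigenvalue in decreasing order and taking row products gives the invariant factors.

Invariant factors (smallest first, each dividing the next): (x - 2)^3(x + 4).

Check: the last factor (x - 2)^3(x + 4) is the minimal polynomial, and the product (x - 2)^3(x + 4) is the characteristic polynomial.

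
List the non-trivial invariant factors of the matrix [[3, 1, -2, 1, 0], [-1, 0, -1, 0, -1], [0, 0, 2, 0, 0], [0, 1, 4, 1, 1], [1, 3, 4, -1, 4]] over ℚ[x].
The Jordan structure of A has elementary divisors (x - 2)^3, (x - 2)^2. Arranging the block sizes at each eigenvalue in decreasing order and taking row products gives the invariant factors.

Invariant factors (smallest first, each dividing the next): (x - 2)^2, (x - 2)^3.

Check: the last factor (x - 2)^3 is the minimal polynomial, and the product (x - 2)^5 is the characteristic polynomial.

(x - 2)^2, (x - 2)^3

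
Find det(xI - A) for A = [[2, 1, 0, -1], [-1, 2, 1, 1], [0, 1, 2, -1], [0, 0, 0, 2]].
xI - A = [[x - 2, -1, 0, 1], [1, x - 2, -1, -1], [0, -1, x - 2, 1], [0, 0, 0, x - 2]].

Expanding det(xI - A) along the first row:
det(xI - A) = + (x - 2)·det([[x - 2, -1, -1], [-1, x - 2, 1], [0, 0, x - 2]]) - (-1)·det([[1, -1, -1], [0, x - 2, 1], [0, 0, x - 2]]) + (0)·det([[1, x - 2, -1], [0, -1, 1], [0, 0, x - 2]]) - (1)·det([[1, x - 2, -1], [0, -1, x - 2], [0, 0, 0]]).

Evaluating gives χ_A(x) = x^4 - 8x^3 + 24x^2 - 32x + 16 = (x - 2)^4.

χ_A(x) = (x - 2)^4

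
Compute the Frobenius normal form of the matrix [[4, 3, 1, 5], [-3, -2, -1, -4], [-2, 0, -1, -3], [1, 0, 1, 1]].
The invariant factors of A (the non-unit diagonal entries of the Smith normal form of xI - A over ℚ[x]) are (x - 1)^3(x + 1), each dividing the next. The characteristic polynomial is their product, (x - 1)^3(x + 1).

The rational canonical form is the block-diagonal matrix of companion matrices C(f_i):
R = [[0, 0, 0, 1], [1, 0, 0, -2], [0, 1, 0, 0], [0, 0, 1, 2]].

R = [[0, 0, 0, 1], [1, 0, 0, -2], [0, 1, 0, 0], [0, 0, 1, 2]]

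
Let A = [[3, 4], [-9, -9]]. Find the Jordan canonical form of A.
J = [[-3, 1], [0, -3]]

The characteristic polynomial is det(xI - A) = (x + 3)^2, so the eigenvalues are -3 (algebraic multiplicity 2).

For λ = -3: rank(A + 3I) = 1, rank((A + 3I)^2) = 0. The eigenspace has dimension 2 - 1 = 1, so there is 1 Jordan block; the rank sequence gives block sizes [2].

Assembling the blocks gives the Jordan form J above.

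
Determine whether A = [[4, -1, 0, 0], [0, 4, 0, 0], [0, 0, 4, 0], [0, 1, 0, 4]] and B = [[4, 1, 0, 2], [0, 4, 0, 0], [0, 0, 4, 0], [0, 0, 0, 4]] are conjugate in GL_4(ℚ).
Yes.

Two matrices over a field are similar if and only if they have the same invariant factors.

Both A and B have characteristic polynomial (x - 4)^4 and minimal polynomial (x - 4)^2. Computing further, both have invariant factors x - 4, x - 4, (x - 4)^2. Hence A and B are similar.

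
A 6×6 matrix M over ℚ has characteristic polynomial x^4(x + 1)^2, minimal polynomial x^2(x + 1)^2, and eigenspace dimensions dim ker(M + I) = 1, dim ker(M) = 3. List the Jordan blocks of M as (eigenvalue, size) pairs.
λ = -1: algebraic multiplicity 2 (exponent in χ_M), largest block size 2 (exponent in m_M), 1 block (geometric multiplicity). This forces block sizes [2].
λ = 0: algebraic multiplicity 4 (exponent in χ_M), largest block size 2 (exponent in m_M), 3 blocks (geometric multiplicity). These force block sizes [2, 1, 1].

Jordan blocks: (-1, 2), (0, 2), (0, 1), (0, 1)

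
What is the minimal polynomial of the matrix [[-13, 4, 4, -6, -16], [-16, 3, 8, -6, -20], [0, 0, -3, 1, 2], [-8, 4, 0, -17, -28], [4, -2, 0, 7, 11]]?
m_A(x) = (x + 3)^2(x + 5)

The characteristic polynomial factors as (x + 3)^3(x + 5)^2. The minimal polynomial is ∏(x - λ)^{k_λ} where k_λ is the size of the largest Jordan block at λ.

For λ = -5: rank(A + 5I) = 3, and the largest Jordan block has size 1 (the smallest k with rank((A + 5I)^k) = rank((A + 5I)^(k+1))).
For λ = -3: rank(A + 3I) = 3, and the largest Jordan block has size 2 (the smallest k with rank((A + 3I)^k) = rank((A + 3I)^(k+1))).

So m_A(x) = (x + 3)^2(x + 5).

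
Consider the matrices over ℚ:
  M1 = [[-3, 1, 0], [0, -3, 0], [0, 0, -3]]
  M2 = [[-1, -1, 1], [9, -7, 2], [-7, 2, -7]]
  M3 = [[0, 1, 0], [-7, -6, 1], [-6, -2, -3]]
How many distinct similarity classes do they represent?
3 classes: {M1}, {M2}, {M3}

Characteristic polynomials: χ_{M1} = (x + 3)^3, χ_{M2} = (x + 5)^3, χ_{M3} = (x + 3)^3.

{M1}: invariant factors x + 3, (x + 3)^2.

{M2}: invariant factors (x + 5)^3.

{M3}: invariant factors (x + 3)^3.

Matrices are similar if and only if their invariant-factor lists agree; the partition into similarity classes is {M1}, {M2}, {M3}.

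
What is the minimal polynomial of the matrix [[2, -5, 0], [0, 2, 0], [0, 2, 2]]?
m_A(x) = (x - 2)^2

The characteristic polynomial factors as (x - 2)^3. The minimal polynomial is ∏(x - λ)^{k_λ} where k_λ is the size of the largest Jordan block at λ.

For λ = 2: rank(A - 2I) = 1, and the largest Jordan block has size 2 (the smallest k with rank((A - 2I)^k) = rank((A - 2I)^(k+1))).

So m_A(x) = (x - 2)^2.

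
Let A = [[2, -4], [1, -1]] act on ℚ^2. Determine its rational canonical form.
The invariant factors of A (the non-unit diagonal entries of the Smith normal form of xI - A over ℚ[x]) are x^2 - x + 2, each dividing the next. The characteristic polynomial is their product, x^2 - x + 2.

The rational canonical form is the block-diagonal matrix of companion matrices C(f_i):
R = [[0, -2], [1, 1]].

Note the characteristic polynomial does not split into linear factors over ℚ, so A has no Jordan form over ℚ; the rational canonical form exists over any field.

R = [[0, -2], [1, 1]]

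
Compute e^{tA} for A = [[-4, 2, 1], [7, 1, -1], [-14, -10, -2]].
e^{tA} = [[e^{-4*t}, 2*t*e^{-4*t}, t*e^{-4*t}], [(e^{7*t} - 1)*e^{-4*t}, (-2*t + e^{7*t})*e^{-4*t}, -t*e^{-4*t}], [2*(1 - e^{7*t})*e^{-4*t}, 2*(2*t - e^{7*t} + 1)*e^{-4*t}, (2*t + 1)*e^{-4*t}]]

A has Jordan form J = [[-4, 1, 0], [0, -4, 0], [0, 0, 3]] with A = PJP^{-1}, so e^{tA} = P e^{tJ} P^{-1}.

For a Jordan block J_k(λ), e^{tJ_k(λ)} = e^{λt} · (I + tN + t^2 N^2/2! + ... + t^{k-1} N^{k-1}/(k-1)!) where N is the nilpotent superdiagonal part.

Assembling the blocks and conjugating back gives the entries of e^{tA} as shown above.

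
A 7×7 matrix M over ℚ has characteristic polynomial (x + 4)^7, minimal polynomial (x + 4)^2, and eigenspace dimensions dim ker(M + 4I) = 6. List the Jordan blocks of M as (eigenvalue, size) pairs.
λ = -4: algebraic multiplicity 7 (exponent in χ_M), largest block size 2 (exponent in m_M), 6 blocks (geometric multiplicity). These force block sizes [2, 1, 1, 1, 1, 1].

Jordan blocks: (-4, 2), (-4, 1), (-4, 1), (-4, 1), (-4, 1), (-4, 1)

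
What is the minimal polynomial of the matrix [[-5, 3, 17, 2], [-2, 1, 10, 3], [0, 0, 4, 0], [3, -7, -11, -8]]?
m_A(x) = (x - 4)(x + 4)^3

The characteristic polynomial factors as (x - 4)(x + 4)^3. The minimal polynomial is ∏(x - λ)^{k_λ} where k_λ is the size of the largest Jordan block at λ.

For λ = -4: rank(A + 4I) = 3, and the largest Jordan block has size 3 (the smallest k with rank((A + 4I)^k) = rank((A + 4I)^(k+1))).
For λ = 4: rank(A - 4I) = 3, and the largest Jordan block has size 1 (the smallest k with rank((A - 4I)^k) = rank((A - 4I)^(k+1))).

So m_A(x) = (x - 4)(x + 4)^3.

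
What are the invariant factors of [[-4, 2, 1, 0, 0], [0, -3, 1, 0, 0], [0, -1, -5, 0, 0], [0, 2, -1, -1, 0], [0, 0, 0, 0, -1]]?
The Jordan structure of A has elementary divisors (x + 4)^3, (x + 1), (x + 1). Arranging the block sizes at each eigenvalue in decreasing order and taking row products gives the invariant factors.

Invariant factors (smallest first, each dividing the next): x + 1, (x + 1)(x + 4)^3.

Check: the last factor (x + 1)(x + 4)^3 is the minimal polynomial, and the product (x + 1)^2(x + 4)^3 is the characteristic polynomial.

x + 1, (x + 1)(x + 4)^3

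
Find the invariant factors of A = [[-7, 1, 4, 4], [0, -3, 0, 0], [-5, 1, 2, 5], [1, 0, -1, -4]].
(x + 3)^2, (x + 3)^2

The Jordan structure of A has elementary divisors (x + 3)^2, (x + 3)^2. Arranging the block sizes at each eigenvalue in decreasing order and taking row products gives the invariant factors.

Invariant factors (smallest first, each dividing the next): (x + 3)^2, (x + 3)^2.

Check: the last factor (x + 3)^2 is the minimal polynomial, and the product (x + 3)^4 is the characteristic polynomial.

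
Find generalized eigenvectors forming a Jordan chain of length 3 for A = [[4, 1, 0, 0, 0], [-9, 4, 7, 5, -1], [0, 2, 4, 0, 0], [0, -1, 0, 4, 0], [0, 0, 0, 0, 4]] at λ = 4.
v_1 = [[0, 0, 1, -1, 1]]^T, v_2 = [[0, 1, 0, 0, 0]]^T, v_3 = [[1, 0, 2, -1, 0]]^T

We seek v_1 ∈ ker((A - 4I)^3) \ ker((A - 4I)^2), then set v_{i+1} = (A - 4I) v_i.

One such chain is v_1 = [[0, 0, 1, -1, 1]]^T, v_2 = [[0, 1, 0, 0, 0]]^T, v_3 = [[1, 0, 2, -1, 0]]^T. Check: (A - 4I) v_3 = [[0, 0, 0, 0, 0]]^T = 0.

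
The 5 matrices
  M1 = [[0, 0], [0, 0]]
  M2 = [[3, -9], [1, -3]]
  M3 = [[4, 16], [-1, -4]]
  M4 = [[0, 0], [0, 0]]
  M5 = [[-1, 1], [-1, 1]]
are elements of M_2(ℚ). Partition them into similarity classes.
Characteristic polynomials: χ_{M1} = x^2, χ_{M2} = x^2, χ_{M3} = x^2, χ_{M4} = x^2, χ_{M5} = x^2.

{M1, M4}: invariant factors x, x.

{M2, M3, M5}: invariant factors x^2.

Matrices are similar if and only if their invariant-factor lists agree; the partition into similarity classes is {M1, M4}, {M2, M3, M5}.

2 classes: {M1, M4}, {M2, M3, M5}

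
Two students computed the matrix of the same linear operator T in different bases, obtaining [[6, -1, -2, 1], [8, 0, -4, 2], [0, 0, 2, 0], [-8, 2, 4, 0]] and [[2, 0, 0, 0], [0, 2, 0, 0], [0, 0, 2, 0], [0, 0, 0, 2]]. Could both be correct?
No.

Both have characteristic polynomial (x - 2)^4, but the minimal polynomial of A is (x - 2)^2 while the minimal polynomial of B is x - 2. The minimal polynomial is a similarity invariant, so A and B are not similar.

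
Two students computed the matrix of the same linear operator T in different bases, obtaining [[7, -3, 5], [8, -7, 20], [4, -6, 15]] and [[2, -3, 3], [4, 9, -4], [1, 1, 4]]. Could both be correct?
Yes.

Two matrices over a field are similar if and only if they have the same invariant factors.

Both A and B have characteristic polynomial (x - 5)^3 and minimal polynomial (x - 5)^2. Computing further, both have invariant factors x - 5, (x - 5)^2. Hence A and B are similar.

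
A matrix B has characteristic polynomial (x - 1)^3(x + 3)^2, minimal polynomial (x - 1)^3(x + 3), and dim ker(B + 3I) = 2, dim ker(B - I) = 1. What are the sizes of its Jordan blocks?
λ = -3: algebraic multiplicity 2 (exponent in χ_B), largest block size 1 (exponent in m_B), 2 blocks (geometric multiplicity). These force block sizes [1, 1].
λ = 1: algebraic multiplicity 3 (exponent in χ_B), largest block size 3 (exponent in m_B), 1 block (geometric multiplicity). This forces block sizes [3].

Jordan blocks: (-3, 1), (-3, 1), (1, 3)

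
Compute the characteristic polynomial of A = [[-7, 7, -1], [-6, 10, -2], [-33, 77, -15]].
xI - A = [[x + 7, -7, 1], [6, x - 10, 2], [33, -77, x + 15]].

Expanding det(xI - A) along the first row:
det(xI - A) = + (x + 7)·det([[x - 10, 2], [-77, x + 15]]) - (-7)·det([[6, 2], [33, x + 15]]) + (1)·det([[6, x - 10], [33, -77]]).

Evaluating gives χ_A(x) = x^3 + 12x^2 + 48x + 64 = (x + 4)^3.

χ_A(x) = (x + 4)^3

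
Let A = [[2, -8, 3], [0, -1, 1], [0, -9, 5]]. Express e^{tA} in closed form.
e^{tA} = [[e^{2*t}, t*(-3*t - 16)*e^{2*t}/2, t*(t + 6)*e^{2*t}/2], [0, (1 - 3*t)*e^{2*t}, t*e^{2*t}], [0, -9*t*e^{2*t}, (3*t + 1)*e^{2*t}]]

A has Jordan form J = [[2, 1, 0], [0, 2, 1], [0, 0, 2]] with A = PJP^{-1}, so e^{tA} = P e^{tJ} P^{-1}.

For a Jordan block J_k(λ), e^{tJ_k(λ)} = e^{λt} · (I + tN + t^2 N^2/2! + ... + t^{k-1} N^{k-1}/(k-1)!) where N is the nilpotent superdiagonal part.

Assembling the blocks and conjugating back gives the entries of e^{tA} as shown above.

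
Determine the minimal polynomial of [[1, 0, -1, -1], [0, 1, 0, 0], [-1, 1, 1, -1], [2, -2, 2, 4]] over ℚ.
The characteristic polynomial factors as (x - 2)^3(x - 1). The minimal polynomial is ∏(x - λ)^{k_λ} where k_λ is the size of the largest Jordan block at λ.

For λ = 1: rank(A - I) = 3, and the largest Jordan block has size 1 (the smallest k with rank((A - I)^k) = rank((A - I)^(k+1))).
For λ = 2: rank(A - 2I) = 2, and the largest Jordan block has size 2 (the smallest k with rank((A - 2I)^k) = rank((A - 2I)^(k+1))).

So m_A(x) = (x - 2)^2(x - 1).

m_A(x) = (x - 2)^2(x - 1)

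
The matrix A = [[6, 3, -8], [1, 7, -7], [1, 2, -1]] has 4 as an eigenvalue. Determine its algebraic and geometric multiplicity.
algebraic multiplicity 3, geometric multiplicity 1

The characteristic polynomial is (x - 4)^3, so the factor x - 4 appears with exponent 3: the algebraic multiplicity is 3.

rank(A - 4I) = 2, so the eigenspace has dimension 3 - 2 = 1: the geometric multiplicity is 1.

Since 1 < 3, A is not diagonalizable.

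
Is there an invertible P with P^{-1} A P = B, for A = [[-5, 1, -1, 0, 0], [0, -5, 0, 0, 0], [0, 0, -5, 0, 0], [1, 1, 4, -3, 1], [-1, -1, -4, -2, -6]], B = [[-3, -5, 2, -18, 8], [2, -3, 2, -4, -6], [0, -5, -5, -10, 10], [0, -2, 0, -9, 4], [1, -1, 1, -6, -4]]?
Yes.

Two matrices over a field are similar if and only if they have the same invariant factors.

Both A and B have characteristic polynomial (x + 4)(x + 5)^4 and minimal polynomial (x + 4)(x + 5)^2. Computing further, both have invariant factors x + 5, x + 5, (x + 4)(x + 5)^2. Hence A and B are similar.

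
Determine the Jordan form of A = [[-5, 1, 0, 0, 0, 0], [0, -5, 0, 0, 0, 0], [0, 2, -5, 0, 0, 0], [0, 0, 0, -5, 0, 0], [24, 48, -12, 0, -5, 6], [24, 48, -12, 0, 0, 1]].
J = [[-5, 1, 0, 0, 0, 0], [0, -5, 0, 0, 0, 0], [0, 0, -5, 0, 0, 0], [0, 0, 0, -5, 0, 0], [0, 0, 0, 0, -5, 0], [0, 0, 0, 0, 0, 1]]

The characteristic polynomial is det(xI - A) = (x - 1)(x + 5)^5, so the eigenvalues are -5 (algebraic multiplicity 5), 1 (algebraic multiplicity 1).

For λ = -5: rank(A + 5I) = 2, rank((A + 5I)^2) = 1. The eigenspace has dimension 6 - 2 = 4, so there are 4 Jordan blocks; the rank sequence gives block sizes [2, 1, 1, 1].

For λ = 1: algebraic multiplicity 1 gives one 1×1 block.

Assembling the blocks gives the Jordan form J above.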